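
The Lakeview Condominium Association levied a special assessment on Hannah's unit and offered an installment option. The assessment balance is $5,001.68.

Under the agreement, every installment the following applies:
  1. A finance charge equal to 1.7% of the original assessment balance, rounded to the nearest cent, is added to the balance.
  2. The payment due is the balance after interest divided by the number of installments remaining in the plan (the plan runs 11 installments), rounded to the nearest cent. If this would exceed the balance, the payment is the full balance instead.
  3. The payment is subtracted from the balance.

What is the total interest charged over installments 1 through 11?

Installment 1: $5,001.68 +$85.03 interest = $5,086.71; pay $462.43 → $4,624.28
Installment 2: $4,624.28 +$85.03 interest = $4,709.31; pay $470.93 → $4,238.38
Installment 3: $4,238.38 +$85.03 interest = $4,323.41; pay $480.38 → $3,843.03
Installment 4: $3,843.03 +$85.03 interest = $3,928.06; pay $491.01 → $3,437.05
Installment 5: $3,437.05 +$85.03 interest = $3,522.08; pay $503.15 → $3,018.93
Installment 6: $3,018.93 +$85.03 interest = $3,103.96; pay $517.33 → $2,586.63
Installment 7: $2,586.63 +$85.03 interest = $2,671.66; pay $534.33 → $2,137.33
Installment 8: $2,137.33 +$85.03 interest = $2,222.36; pay $555.59 → $1,666.77
Installment 9: $1,666.77 +$85.03 interest = $1,751.80; pay $583.93 → $1,167.87
Installment 10: $1,167.87 +$85.03 interest = $1,252.90; pay $626.45 → $626.45
Installment 11: $626.45 +$85.03 interest = $711.48; pay $711.48 → $0.00
Total interest: $85.03 + $85.03 + $85.03 + $85.03 + $85.03 + $85.03 + $85.03 + $85.03 + $85.03 + $85.03 + $85.03 = $935.33

$935.33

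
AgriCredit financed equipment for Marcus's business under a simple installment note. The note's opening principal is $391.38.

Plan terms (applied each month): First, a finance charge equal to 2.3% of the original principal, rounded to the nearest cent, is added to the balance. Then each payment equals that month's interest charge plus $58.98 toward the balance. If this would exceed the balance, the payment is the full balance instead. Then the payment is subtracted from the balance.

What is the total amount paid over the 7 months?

Month 1: $391.38 +$9.00 interest = $400.38; pay $67.98 → $332.40
Month 2: $332.40 +$9.00 interest = $341.40; pay $67.98 → $273.42
Month 3: $273.42 +$9.00 interest = $282.42; pay $67.98 → $214.44
Month 4: $214.44 +$9.00 interest = $223.44; pay $67.98 → $155.46
Month 5: $155.46 +$9.00 interest = $164.46; pay $67.98 → $96.48
Month 6: $96.48 +$9.00 interest = $105.48; pay $67.98 → $37.50
Month 7: $37.50 +$9.00 interest = $46.50; pay $46.50 → $0.00
Total paid: $454.38

$454.38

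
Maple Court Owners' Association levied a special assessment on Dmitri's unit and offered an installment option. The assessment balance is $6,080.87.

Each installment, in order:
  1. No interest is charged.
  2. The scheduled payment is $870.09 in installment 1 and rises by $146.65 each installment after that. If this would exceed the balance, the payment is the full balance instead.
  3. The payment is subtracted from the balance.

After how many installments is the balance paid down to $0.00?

6

Installment 1: opening $6,080.87; payment $870.09; balance $5,210.78
Installment 2: opening $5,210.78; payment $1,016.74; balance $4,194.04
Installment 3: opening $4,194.04; payment $1,163.39; balance $3,030.65
Installment 4: opening $3,030.65; payment $1,310.04; balance $1,720.61
Installment 5: opening $1,720.61; payment $1,456.69; balance $263.92
Installment 6: opening $263.92; payment $263.92; balance $0.00
Balance reaches $0.00 in installment 6.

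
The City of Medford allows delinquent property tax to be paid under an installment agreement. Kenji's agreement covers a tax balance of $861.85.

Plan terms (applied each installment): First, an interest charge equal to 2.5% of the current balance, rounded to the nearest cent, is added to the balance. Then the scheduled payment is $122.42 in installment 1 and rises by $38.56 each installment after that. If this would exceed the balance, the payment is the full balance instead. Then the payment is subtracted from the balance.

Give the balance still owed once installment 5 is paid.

$0.00

Installment 1: $861.85 +$21.55 interest = $883.40; pay $122.42 → $760.98
Installment 2: $760.98 +$19.02 interest = $780.00; pay $160.98 → $619.02
Installment 3: $619.02 +$15.48 interest = $634.50; pay $199.54 → $434.96
Installment 4: $434.96 +$10.87 interest = $445.83; pay $238.10 → $207.73
Installment 5: $207.73 +$5.19 interest = $212.92; pay $212.92 → $0.00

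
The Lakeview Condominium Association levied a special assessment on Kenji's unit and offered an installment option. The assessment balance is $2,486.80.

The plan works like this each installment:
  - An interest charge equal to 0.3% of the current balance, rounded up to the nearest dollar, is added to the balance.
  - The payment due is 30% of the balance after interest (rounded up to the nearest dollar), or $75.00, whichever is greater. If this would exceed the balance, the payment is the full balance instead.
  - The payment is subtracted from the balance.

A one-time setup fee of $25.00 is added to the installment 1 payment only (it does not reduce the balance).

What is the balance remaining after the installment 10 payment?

Installment 1: opening $2,486.80; interest $8.00 → $2,494.80; payment $749.00 (+ $25.00 fee); balance $1,745.80
Installment 2: opening $1,745.80; interest $6.00 → $1,751.80; payment $526.00; balance $1,225.80
Installment 3: opening $1,225.80; interest $4.00 → $1,229.80; payment $369.00; balance $860.80
Installment 4: opening $860.80; interest $3.00 → $863.80; payment $260.00; balance $603.80
Installment 5: opening $603.80; interest $2.00 → $605.80; payment $182.00; balance $423.80
Installment 6: opening $423.80; interest $2.00 → $425.80; payment $128.00; balance $297.80
Installment 7: opening $297.80; interest $1.00 → $298.80; payment $90.00; balance $208.80
Installment 8: opening $208.80; interest $1.00 → $209.80; payment $75.00; balance $134.80
Installment 9: opening $134.80; interest $1.00 → $135.80; payment $75.00; balance $60.80
Installment 10: opening $60.80; interest $1.00 → $61.80; payment $61.80; balance $0.00

$0.00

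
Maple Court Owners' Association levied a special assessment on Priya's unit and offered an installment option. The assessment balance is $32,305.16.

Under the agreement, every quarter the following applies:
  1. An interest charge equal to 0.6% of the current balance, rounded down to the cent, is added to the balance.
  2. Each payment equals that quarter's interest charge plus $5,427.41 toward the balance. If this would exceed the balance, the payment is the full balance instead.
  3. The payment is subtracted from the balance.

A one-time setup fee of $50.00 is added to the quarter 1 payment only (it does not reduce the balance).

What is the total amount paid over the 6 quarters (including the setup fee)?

Quarter 1: opening $32,305.16; interest $193.83 → $32,498.99; payment $5,621.24 (+ $50.00 fee); balance $26,877.75
Quarter 2: opening $26,877.75; interest $161.26 → $27,039.01; payment $5,588.67; balance $21,450.34
Quarter 3: opening $21,450.34; interest $128.70 → $21,579.04; payment $5,556.11; balance $16,022.93
Quarter 4: opening $16,022.93; interest $96.13 → $16,119.06; payment $5,523.54; balance $10,595.52
Quarter 5: opening $10,595.52; interest $63.57 → $10,659.09; payment $5,490.98; balance $5,168.11
Quarter 6: opening $5,168.11; interest $31.00 → $5,199.11; payment $5,199.11; balance $0.00
Total paid: $33,029.65

$33,029.65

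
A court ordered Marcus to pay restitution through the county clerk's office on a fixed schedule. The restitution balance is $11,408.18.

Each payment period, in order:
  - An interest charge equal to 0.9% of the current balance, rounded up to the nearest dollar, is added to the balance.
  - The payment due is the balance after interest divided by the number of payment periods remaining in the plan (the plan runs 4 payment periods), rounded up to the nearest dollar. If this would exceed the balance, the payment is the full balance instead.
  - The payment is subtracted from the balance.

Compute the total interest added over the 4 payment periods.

Payment period 1: opening $11,408.18; interest $103.00 → $11,511.18; payment $2,878.00; balance $8,633.18
Payment period 2: opening $8,633.18; interest $78.00 → $8,711.18; payment $2,904.00; balance $5,807.18
Payment period 3: opening $5,807.18; interest $53.00 → $5,860.18; payment $2,931.00; balance $2,929.18
Payment period 4: opening $2,929.18; interest $27.00 → $2,956.18; payment $2,956.18; balance $0.00
Total interest: $103.00 + $78.00 + $53.00 + $27.00 = $261.00

$261.00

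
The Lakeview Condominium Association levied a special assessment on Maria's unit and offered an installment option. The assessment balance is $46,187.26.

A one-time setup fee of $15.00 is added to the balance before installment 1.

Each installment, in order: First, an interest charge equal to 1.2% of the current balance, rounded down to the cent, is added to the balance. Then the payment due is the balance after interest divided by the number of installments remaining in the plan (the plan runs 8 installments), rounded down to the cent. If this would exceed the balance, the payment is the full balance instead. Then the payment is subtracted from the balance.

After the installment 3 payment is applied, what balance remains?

Installment 1: $46,202.26 +$554.42 interest = $46,756.68; pay $5,844.58 → $40,912.10
Installment 2: $40,912.10 +$490.94 interest = $41,403.04; pay $5,914.72 → $35,488.32
Installment 3: $35,488.32 +$425.85 interest = $35,914.17; pay $5,985.69 → $29,928.48

$29,928.48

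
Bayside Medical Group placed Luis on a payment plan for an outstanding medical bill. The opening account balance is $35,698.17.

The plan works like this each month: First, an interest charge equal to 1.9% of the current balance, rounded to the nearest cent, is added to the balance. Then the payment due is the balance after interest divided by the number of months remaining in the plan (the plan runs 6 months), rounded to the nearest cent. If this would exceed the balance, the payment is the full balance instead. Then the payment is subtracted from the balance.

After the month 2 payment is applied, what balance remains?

Month 1: $35,698.17 +$678.27 interest = $36,376.44; pay $6,062.74 → $30,313.70
Month 2: $30,313.70 +$575.96 interest = $30,889.66; pay $6,177.93 → $24,711.73

$24,711.73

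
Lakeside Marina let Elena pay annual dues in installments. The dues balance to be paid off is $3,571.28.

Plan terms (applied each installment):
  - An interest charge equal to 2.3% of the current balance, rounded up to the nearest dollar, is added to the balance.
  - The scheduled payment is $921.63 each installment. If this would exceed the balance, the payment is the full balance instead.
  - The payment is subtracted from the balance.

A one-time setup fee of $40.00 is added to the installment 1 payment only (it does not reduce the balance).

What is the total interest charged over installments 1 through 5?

Installment 1: opening $3,571.28; interest $83.00 → $3,654.28; payment $921.63 (+ $40.00 fee); balance $2,732.65
Installment 2: opening $2,732.65; interest $63.00 → $2,795.65; payment $921.63; balance $1,874.02
Installment 3: opening $1,874.02; interest $44.00 → $1,918.02; payment $921.63; balance $996.39
Installment 4: opening $996.39; interest $23.00 → $1,019.39; payment $921.63; balance $97.76
Installment 5: opening $97.76; interest $3.00 → $100.76; payment $100.76; balance $0.00
Total interest: $83.00 + $63.00 + $44.00 + $23.00 + $3.00 = $216.00

$216.00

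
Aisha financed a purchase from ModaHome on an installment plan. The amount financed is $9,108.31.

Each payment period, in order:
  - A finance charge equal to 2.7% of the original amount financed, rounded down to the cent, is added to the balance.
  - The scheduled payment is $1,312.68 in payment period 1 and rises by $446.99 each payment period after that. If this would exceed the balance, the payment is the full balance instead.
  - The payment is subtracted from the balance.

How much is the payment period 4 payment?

Payment period 1: opening $9,108.31; interest $245.92 → $9,354.23; payment $1,312.68; balance $8,041.55
Payment period 2: opening $8,041.55; interest $245.92 → $8,287.47; payment $1,759.67; balance $6,527.80
Payment period 3: opening $6,527.80; interest $245.92 → $6,773.72; payment $2,206.66; balance $4,567.06
Payment period 4: opening $4,567.06; interest $245.92 → $4,812.98; payment $2,653.65; balance $2,159.33

$2,653.65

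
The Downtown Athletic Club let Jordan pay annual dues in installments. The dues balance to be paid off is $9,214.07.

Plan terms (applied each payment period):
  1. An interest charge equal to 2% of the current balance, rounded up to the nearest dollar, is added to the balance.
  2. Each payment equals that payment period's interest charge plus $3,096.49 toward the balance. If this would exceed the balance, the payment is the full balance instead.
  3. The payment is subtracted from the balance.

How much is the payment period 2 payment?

$3,219.49

Payment period 1: opening $9,214.07; interest $185.00 → $9,399.07; payment $3,281.49; balance $6,117.58
Payment period 2: opening $6,117.58; interest $123.00 → $6,240.58; payment $3,219.49; balance $3,021.09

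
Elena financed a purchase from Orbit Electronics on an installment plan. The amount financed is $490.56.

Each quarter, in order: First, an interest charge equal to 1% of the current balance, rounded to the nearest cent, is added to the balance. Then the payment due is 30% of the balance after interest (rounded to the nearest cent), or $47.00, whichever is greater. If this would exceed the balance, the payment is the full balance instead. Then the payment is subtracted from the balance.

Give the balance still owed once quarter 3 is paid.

$173.36

Quarter 1: opening $490.56; interest $4.91 → $495.47; payment $148.64; balance $346.83
Quarter 2: opening $346.83; interest $3.47 → $350.30; payment $105.09; balance $245.21
Quarter 3: opening $245.21; interest $2.45 → $247.66; payment $74.30; balance $173.36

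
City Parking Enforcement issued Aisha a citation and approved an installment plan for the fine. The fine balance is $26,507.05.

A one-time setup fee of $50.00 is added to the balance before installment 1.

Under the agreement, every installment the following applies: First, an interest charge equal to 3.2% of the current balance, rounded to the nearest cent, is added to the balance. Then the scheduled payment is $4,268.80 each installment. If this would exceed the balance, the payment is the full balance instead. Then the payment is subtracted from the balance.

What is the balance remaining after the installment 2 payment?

# | Opening | Interest | Payment | End bal
1 | $26,557.05 | $849.83 | $4,268.80 | $23,138.08
2 | $23,138.08 | $740.42 | $4,268.80 | $19,609.70

$19,609.70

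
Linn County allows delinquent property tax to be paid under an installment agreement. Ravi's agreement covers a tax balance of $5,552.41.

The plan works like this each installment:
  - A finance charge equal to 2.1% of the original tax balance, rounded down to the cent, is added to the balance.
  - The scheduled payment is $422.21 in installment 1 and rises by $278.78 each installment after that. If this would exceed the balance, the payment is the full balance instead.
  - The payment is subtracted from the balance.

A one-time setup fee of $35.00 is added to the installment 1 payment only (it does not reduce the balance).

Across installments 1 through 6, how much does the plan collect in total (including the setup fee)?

$6,287.01

Installment 1: $5,552.41 +$116.60 interest = $5,669.01; pay $422.21 (+ $35.00 fee) → $5,246.80
Installment 2: $5,246.80 +$116.60 interest = $5,363.40; pay $700.99 → $4,662.41
Installment 3: $4,662.41 +$116.60 interest = $4,779.01; pay $979.77 → $3,799.24
Installment 4: $3,799.24 +$116.60 interest = $3,915.84; pay $1,258.55 → $2,657.29
Installment 5: $2,657.29 +$116.60 interest = $2,773.89; pay $1,537.33 → $1,236.56
Installment 6: $1,236.56 +$116.60 interest = $1,353.16; pay $1,353.16 → $0.00
Total paid: $6,287.01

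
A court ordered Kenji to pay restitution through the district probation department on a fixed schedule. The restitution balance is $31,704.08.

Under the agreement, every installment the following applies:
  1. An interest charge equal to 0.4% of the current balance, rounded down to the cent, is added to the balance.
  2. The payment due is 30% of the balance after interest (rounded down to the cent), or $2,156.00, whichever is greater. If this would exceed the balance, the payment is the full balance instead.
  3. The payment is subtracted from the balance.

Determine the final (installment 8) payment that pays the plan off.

Installment 1: opening $31,704.08; interest $126.81 → $31,830.89; payment $9,549.26; balance $22,281.63
Installment 2: opening $22,281.63; interest $89.12 → $22,370.75; payment $6,711.22; balance $15,659.53
Installment 3: opening $15,659.53; interest $62.63 → $15,722.16; payment $4,716.64; balance $11,005.52
Installment 4: opening $11,005.52; interest $44.02 → $11,049.54; payment $3,314.86; balance $7,734.68
Installment 5: opening $7,734.68; interest $30.93 → $7,765.61; payment $2,329.68; balance $5,435.93
Installment 6: opening $5,435.93; interest $21.74 → $5,457.67; payment $2,156.00; balance $3,301.67
Installment 7: opening $3,301.67; interest $13.20 → $3,314.87; payment $2,156.00; balance $1,158.87
Installment 8: opening $1,158.87; interest $4.63 → $1,163.50; payment $1,163.50; balance $0.00

$1,163.50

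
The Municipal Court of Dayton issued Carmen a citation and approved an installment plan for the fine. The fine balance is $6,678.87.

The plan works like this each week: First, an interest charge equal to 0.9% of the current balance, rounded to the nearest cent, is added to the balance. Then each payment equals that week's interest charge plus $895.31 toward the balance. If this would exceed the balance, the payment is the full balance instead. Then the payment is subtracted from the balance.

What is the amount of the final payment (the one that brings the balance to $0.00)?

# | Opening | Interest | Payment | End bal
1 | $6,678.87 | $60.11 | $955.42 | $5,783.56
2 | $5,783.56 | $52.05 | $947.36 | $4,888.25
3 | $4,888.25 | $43.99 | $939.30 | $3,992.94
4 | $3,992.94 | $35.94 | $931.25 | $3,097.63
5 | $3,097.63 | $27.88 | $923.19 | $2,202.32
6 | $2,202.32 | $19.82 | $915.13 | $1,307.01
7 | $1,307.01 | $11.76 | $907.07 | $411.70
8 | $411.70 | $3.71 | $415.41 | $0.00

$415.41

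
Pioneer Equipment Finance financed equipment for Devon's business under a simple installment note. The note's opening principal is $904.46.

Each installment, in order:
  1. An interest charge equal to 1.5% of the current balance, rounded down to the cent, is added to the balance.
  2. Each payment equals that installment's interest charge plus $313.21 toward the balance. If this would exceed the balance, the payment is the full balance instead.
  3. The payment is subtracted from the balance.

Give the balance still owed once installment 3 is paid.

$0.00

Installment 1: $904.46 +$13.56 interest = $918.02; pay $326.77 → $591.25
Installment 2: $591.25 +$8.86 interest = $600.11; pay $322.07 → $278.04
Installment 3: $278.04 +$4.17 interest = $282.21; pay $282.21 → $0.00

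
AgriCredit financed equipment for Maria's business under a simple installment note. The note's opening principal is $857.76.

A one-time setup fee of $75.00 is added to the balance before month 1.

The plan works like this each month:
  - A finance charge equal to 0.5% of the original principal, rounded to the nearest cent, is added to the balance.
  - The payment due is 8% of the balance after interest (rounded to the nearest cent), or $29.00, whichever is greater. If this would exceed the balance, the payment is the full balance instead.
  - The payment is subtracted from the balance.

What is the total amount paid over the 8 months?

# | Opening | Interest | Payment | End bal
1 | $932.76 | $4.29 | $74.96 | $862.09
2 | $862.09 | $4.29 | $69.31 | $797.07
3 | $797.07 | $4.29 | $64.11 | $737.25
4 | $737.25 | $4.29 | $59.32 | $682.22
5 | $682.22 | $4.29 | $54.92 | $631.59
6 | $631.59 | $4.29 | $50.87 | $585.01
7 | $585.01 | $4.29 | $47.14 | $542.16
8 | $542.16 | $4.29 | $43.72 | $502.73
Total paid: $464.35

$464.35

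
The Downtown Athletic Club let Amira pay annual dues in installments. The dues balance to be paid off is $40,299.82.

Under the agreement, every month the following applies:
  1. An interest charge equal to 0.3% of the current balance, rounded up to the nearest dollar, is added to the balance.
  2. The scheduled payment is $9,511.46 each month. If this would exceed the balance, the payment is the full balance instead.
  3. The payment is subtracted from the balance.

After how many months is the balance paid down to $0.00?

Month 1: opening $40,299.82; interest $121.00 → $40,420.82; payment $9,511.46; balance $30,909.36
Month 2: opening $30,909.36; interest $93.00 → $31,002.36; payment $9,511.46; balance $21,490.90
Month 3: opening $21,490.90; interest $65.00 → $21,555.90; payment $9,511.46; balance $12,044.44
Month 4: opening $12,044.44; interest $37.00 → $12,081.44; payment $9,511.46; balance $2,569.98
Month 5: opening $2,569.98; interest $8.00 → $2,577.98; payment $2,577.98; balance $0.00
Balance reaches $0.00 in month 5.

5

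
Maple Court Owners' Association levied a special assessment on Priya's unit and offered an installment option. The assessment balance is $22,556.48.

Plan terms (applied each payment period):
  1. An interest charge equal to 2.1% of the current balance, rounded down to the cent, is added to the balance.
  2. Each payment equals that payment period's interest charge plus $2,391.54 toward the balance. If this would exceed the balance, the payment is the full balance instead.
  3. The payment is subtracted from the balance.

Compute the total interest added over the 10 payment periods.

$2,476.80

# | Opening | Interest | Payment | End bal
1 | $22,556.48 | $473.68 | $2,865.22 | $20,164.94
2 | $20,164.94 | $423.46 | $2,815.00 | $17,773.40
3 | $17,773.40 | $373.24 | $2,764.78 | $15,381.86
4 | $15,381.86 | $323.01 | $2,714.55 | $12,990.32
5 | $12,990.32 | $272.79 | $2,664.33 | $10,598.78
6 | $10,598.78 | $222.57 | $2,614.11 | $8,207.24
7 | $8,207.24 | $172.35 | $2,563.89 | $5,815.70
8 | $5,815.70 | $122.12 | $2,513.66 | $3,424.16
9 | $3,424.16 | $71.90 | $2,463.44 | $1,032.62
10 | $1,032.62 | $21.68 | $1,054.30 | $0.00
Total interest: $473.68 + $423.46 + $373.24 + $323.01 + $272.79 + $222.57 + $172.35 + $122.12 + $71.90 + $21.68 = $2,476.80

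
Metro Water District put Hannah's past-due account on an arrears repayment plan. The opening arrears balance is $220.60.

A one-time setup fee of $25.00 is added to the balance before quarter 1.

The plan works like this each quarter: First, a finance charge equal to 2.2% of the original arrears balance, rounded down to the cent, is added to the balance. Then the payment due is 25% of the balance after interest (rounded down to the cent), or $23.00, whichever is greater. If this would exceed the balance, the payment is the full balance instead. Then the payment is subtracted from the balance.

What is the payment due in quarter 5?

$23.12

Quarter 1: $245.60 +$4.85 interest = $250.45; pay $62.61 → $187.84
Quarter 2: $187.84 +$4.85 interest = $192.69; pay $48.17 → $144.52
Quarter 3: $144.52 +$4.85 interest = $149.37; pay $37.34 → $112.03
Quarter 4: $112.03 +$4.85 interest = $116.88; pay $29.22 → $87.66
Quarter 5: $87.66 +$4.85 interest = $92.51; pay $23.12 → $69.39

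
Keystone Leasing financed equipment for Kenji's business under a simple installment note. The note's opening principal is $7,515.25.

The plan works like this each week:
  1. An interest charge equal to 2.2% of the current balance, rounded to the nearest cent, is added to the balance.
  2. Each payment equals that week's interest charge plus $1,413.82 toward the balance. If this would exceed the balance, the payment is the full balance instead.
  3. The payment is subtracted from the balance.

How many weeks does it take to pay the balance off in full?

# | Opening | Interest | Payment | End bal
1 | $7,515.25 | $165.34 | $1,579.16 | $6,101.43
2 | $6,101.43 | $134.23 | $1,548.05 | $4,687.61
3 | $4,687.61 | $103.13 | $1,516.95 | $3,273.79
4 | $3,273.79 | $72.02 | $1,485.84 | $1,859.97
5 | $1,859.97 | $40.92 | $1,454.74 | $446.15
6 | $446.15 | $9.82 | $455.97 | $0.00
Balance reaches $0.00 in week 6.

6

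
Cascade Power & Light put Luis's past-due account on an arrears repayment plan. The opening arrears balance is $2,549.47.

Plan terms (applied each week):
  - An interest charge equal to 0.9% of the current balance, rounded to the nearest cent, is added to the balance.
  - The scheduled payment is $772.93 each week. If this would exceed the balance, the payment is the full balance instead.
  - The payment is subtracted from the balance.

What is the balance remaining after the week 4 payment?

$0.00

Week 1: opening $2,549.47; interest $22.95 → $2,572.42; payment $772.93; balance $1,799.49
Week 2: opening $1,799.49; interest $16.20 → $1,815.69; payment $772.93; balance $1,042.76
Week 3: opening $1,042.76; interest $9.38 → $1,052.14; payment $772.93; balance $279.21
Week 4: opening $279.21; interest $2.51 → $281.72; payment $281.72; balance $0.00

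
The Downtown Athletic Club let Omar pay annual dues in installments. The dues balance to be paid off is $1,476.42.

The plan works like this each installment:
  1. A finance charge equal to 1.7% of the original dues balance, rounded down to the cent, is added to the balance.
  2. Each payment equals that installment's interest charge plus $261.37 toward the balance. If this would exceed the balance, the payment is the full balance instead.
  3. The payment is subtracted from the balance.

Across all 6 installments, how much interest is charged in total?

$150.54

# | Opening | Interest | Payment | End bal
1 | $1,476.42 | $25.09 | $286.46 | $1,215.05
2 | $1,215.05 | $25.09 | $286.46 | $953.68
3 | $953.68 | $25.09 | $286.46 | $692.31
4 | $692.31 | $25.09 | $286.46 | $430.94
5 | $430.94 | $25.09 | $286.46 | $169.57
6 | $169.57 | $25.09 | $194.66 | $0.00
Total interest: $25.09 + $25.09 + $25.09 + $25.09 + $25.09 + $25.09 = $150.54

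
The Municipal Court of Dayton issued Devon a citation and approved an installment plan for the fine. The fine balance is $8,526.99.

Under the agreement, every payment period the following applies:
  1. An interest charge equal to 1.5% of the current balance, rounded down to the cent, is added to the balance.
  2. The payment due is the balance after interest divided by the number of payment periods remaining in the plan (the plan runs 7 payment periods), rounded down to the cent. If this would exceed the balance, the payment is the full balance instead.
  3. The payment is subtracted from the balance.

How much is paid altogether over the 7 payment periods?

$9,054.21

Payment period 1: opening $8,526.99; interest $127.90 → $8,654.89; payment $1,236.41; balance $7,418.48
Payment period 2: opening $7,418.48; interest $111.27 → $7,529.75; payment $1,254.95; balance $6,274.80
Payment period 3: opening $6,274.80; interest $94.12 → $6,368.92; payment $1,273.78; balance $5,095.14
Payment period 4: opening $5,095.14; interest $76.42 → $5,171.56; payment $1,292.89; balance $3,878.67
Payment period 5: opening $3,878.67; interest $58.18 → $3,936.85; payment $1,312.28; balance $2,624.57
Payment period 6: opening $2,624.57; interest $39.36 → $2,663.93; payment $1,331.96; balance $1,331.97
Payment period 7: opening $1,331.97; interest $19.97 → $1,351.94; payment $1,351.94; balance $0.00
Total paid: $9,054.21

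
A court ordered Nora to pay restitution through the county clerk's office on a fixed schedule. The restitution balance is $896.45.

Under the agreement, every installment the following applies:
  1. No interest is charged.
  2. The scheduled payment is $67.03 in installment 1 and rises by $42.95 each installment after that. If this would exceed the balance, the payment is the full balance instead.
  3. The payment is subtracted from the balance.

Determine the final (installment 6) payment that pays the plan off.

$131.80

Installment 1: $896.45 − $67.03 → $829.42
Installment 2: $829.42 − $109.98 → $719.44
Installment 3: $719.44 − $152.93 → $566.51
Installment 4: $566.51 − $195.88 → $370.63
Installment 5: $370.63 − $238.83 → $131.80
Installment 6: $131.80 − $131.80 → $0.00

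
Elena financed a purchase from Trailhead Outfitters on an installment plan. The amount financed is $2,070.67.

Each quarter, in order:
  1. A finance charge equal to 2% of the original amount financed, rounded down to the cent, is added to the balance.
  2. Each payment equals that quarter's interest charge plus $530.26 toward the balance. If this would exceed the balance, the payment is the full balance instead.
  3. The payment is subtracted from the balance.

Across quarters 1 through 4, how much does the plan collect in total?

$2,236.31

Quarter 1: opening $2,070.67; interest $41.41 → $2,112.08; payment $571.67; balance $1,540.41
Quarter 2: opening $1,540.41; interest $41.41 → $1,581.82; payment $571.67; balance $1,010.15
Quarter 3: opening $1,010.15; interest $41.41 → $1,051.56; payment $571.67; balance $479.89
Quarter 4: opening $479.89; interest $41.41 → $521.30; payment $521.30; balance $0.00
Total paid: $2,236.31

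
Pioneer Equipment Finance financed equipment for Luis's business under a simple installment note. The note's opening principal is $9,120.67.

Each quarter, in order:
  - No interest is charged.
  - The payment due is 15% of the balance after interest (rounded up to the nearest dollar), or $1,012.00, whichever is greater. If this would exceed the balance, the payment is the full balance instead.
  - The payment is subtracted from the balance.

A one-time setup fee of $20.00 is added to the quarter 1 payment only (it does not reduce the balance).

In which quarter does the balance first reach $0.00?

9

Quarter 1: $9,120.67 − $1,369.00 (+ $20.00 fee) → $7,751.67
Quarter 2: $7,751.67 − $1,163.00 → $6,588.67
Quarter 3: $6,588.67 − $1,012.00 → $5,576.67
Quarter 4: $5,576.67 − $1,012.00 → $4,564.67
Quarter 5: $4,564.67 − $1,012.00 → $3,552.67
Quarter 6: $3,552.67 − $1,012.00 → $2,540.67
Quarter 7: $2,540.67 − $1,012.00 → $1,528.67
Quarter 8: $1,528.67 − $1,012.00 → $516.67
Quarter 9: $516.67 − $516.67 → $0.00
Balance reaches $0.00 in quarter 9.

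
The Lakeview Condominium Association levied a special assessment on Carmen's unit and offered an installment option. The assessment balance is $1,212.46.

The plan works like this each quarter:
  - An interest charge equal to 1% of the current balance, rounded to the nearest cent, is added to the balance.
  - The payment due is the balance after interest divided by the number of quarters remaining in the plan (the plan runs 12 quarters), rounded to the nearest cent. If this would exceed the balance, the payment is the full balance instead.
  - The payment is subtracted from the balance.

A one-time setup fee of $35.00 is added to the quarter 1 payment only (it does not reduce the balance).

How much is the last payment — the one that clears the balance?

Quarter 1: opening $1,212.46; interest $12.12 → $1,224.58; payment $102.05 (+ $35.00 fee); balance $1,122.53
Quarter 2: opening $1,122.53; interest $11.23 → $1,133.76; payment $103.07; balance $1,030.69
Quarter 3: opening $1,030.69; interest $10.31 → $1,041.00; payment $104.10; balance $936.90
Quarter 4: opening $936.90; interest $9.37 → $946.27; payment $105.14; balance $841.13
Quarter 5: opening $841.13; interest $8.41 → $849.54; payment $106.19; balance $743.35
Quarter 6: opening $743.35; interest $7.43 → $750.78; payment $107.25; balance $643.53
Quarter 7: opening $643.53; interest $6.44 → $649.97; payment $108.33; balance $541.64
Quarter 8: opening $541.64; interest $5.42 → $547.06; payment $109.41; balance $437.65
Quarter 9: opening $437.65; interest $4.38 → $442.03; payment $110.51; balance $331.52
Quarter 10: opening $331.52; interest $3.32 → $334.84; payment $111.61; balance $223.23
Quarter 11: opening $223.23; interest $2.23 → $225.46; payment $112.73; balance $112.73
Quarter 12: opening $112.73; interest $1.13 → $113.86; payment $113.86; balance $0.00

$113.86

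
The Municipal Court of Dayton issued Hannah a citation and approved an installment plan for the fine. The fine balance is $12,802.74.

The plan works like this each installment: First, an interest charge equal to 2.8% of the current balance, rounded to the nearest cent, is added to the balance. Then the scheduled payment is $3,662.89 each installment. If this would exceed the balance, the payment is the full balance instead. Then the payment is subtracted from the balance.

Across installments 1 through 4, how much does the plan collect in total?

$13,671.07

Installment 1: $12,802.74 +$358.48 interest = $13,161.22; pay $3,662.89 → $9,498.33
Installment 2: $9,498.33 +$265.95 interest = $9,764.28; pay $3,662.89 → $6,101.39
Installment 3: $6,101.39 +$170.84 interest = $6,272.23; pay $3,662.89 → $2,609.34
Installment 4: $2,609.34 +$73.06 interest = $2,682.40; pay $2,682.40 → $0.00
Total paid: $13,671.07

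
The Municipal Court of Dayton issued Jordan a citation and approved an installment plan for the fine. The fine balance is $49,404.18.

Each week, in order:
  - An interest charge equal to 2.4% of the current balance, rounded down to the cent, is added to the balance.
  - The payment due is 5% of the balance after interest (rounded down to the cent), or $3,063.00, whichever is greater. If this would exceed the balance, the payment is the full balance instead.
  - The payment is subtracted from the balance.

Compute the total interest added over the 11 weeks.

$10,377.33

# | Opening | Interest | Payment | End bal
1 | $49,404.18 | $1,185.70 | $3,063.00 | $47,526.88
2 | $47,526.88 | $1,140.64 | $3,063.00 | $45,604.52
3 | $45,604.52 | $1,094.50 | $3,063.00 | $43,636.02
4 | $43,636.02 | $1,047.26 | $3,063.00 | $41,620.28
5 | $41,620.28 | $998.88 | $3,063.00 | $39,556.16
6 | $39,556.16 | $949.34 | $3,063.00 | $37,442.50
7 | $37,442.50 | $898.62 | $3,063.00 | $35,278.12
8 | $35,278.12 | $846.67 | $3,063.00 | $33,061.79
9 | $33,061.79 | $793.48 | $3,063.00 | $30,792.27
10 | $30,792.27 | $739.01 | $3,063.00 | $28,468.28
11 | $28,468.28 | $683.23 | $3,063.00 | $26,088.51
Total interest: $1,185.70 + $1,140.64 + $1,094.50 + $1,047.26 + $998.88 + $949.34 + $898.62 + $846.67 + $793.48 + $739.01 + $683.23 = $10,377.33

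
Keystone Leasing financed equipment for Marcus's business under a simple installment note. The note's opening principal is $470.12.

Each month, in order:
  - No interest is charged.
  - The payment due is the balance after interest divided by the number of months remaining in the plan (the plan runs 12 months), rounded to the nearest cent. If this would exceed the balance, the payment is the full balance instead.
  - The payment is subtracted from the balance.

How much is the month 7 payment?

$39.18

Month 1: $470.12 − $39.18 → $430.94
Month 2: $430.94 − $39.18 → $391.76
Month 3: $391.76 − $39.18 → $352.58
Month 4: $352.58 − $39.18 → $313.40
Month 5: $313.40 − $39.18 → $274.22
Month 6: $274.22 − $39.17 → $235.05
Month 7: $235.05 − $39.18 → $195.87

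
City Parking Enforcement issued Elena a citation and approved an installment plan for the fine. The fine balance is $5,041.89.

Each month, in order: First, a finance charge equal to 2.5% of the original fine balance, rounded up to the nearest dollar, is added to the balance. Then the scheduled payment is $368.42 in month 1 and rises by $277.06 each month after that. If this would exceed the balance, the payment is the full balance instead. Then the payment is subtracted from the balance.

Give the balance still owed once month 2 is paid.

$4,281.99

Month 1: $5,041.89 +$127.00 interest = $5,168.89; pay $368.42 → $4,800.47
Month 2: $4,800.47 +$127.00 interest = $4,927.47; pay $645.48 → $4,281.99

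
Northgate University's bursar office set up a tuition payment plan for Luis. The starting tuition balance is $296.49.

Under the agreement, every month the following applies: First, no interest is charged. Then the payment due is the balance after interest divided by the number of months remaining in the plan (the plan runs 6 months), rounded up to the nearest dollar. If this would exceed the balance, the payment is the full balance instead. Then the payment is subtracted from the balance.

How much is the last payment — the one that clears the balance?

$48.49

Month 1: opening $296.49; payment $50.00; balance $246.49
Month 2: opening $246.49; payment $50.00; balance $196.49
Month 3: opening $196.49; payment $50.00; balance $146.49
Month 4: opening $146.49; payment $49.00; balance $97.49
Month 5: opening $97.49; payment $49.00; balance $48.49
Month 6: opening $48.49; payment $48.49; balance $0.00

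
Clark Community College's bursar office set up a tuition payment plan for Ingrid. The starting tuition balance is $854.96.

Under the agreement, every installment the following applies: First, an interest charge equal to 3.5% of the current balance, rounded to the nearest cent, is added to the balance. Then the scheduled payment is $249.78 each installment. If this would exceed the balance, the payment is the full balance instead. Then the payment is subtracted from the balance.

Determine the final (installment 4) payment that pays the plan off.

Installment 1: $854.96 +$29.92 interest = $884.88; pay $249.78 → $635.10
Installment 2: $635.10 +$22.23 interest = $657.33; pay $249.78 → $407.55
Installment 3: $407.55 +$14.26 interest = $421.81; pay $249.78 → $172.03
Installment 4: $172.03 +$6.02 interest = $178.05; pay $178.05 → $0.00

$178.05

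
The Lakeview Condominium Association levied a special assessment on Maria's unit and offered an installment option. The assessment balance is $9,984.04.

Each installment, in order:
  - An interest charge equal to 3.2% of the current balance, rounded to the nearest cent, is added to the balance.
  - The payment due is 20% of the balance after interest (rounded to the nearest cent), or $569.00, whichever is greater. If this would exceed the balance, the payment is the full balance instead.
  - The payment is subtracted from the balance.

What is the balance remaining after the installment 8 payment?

Installment 1: opening $9,984.04; interest $319.49 → $10,303.53; payment $2,060.71; balance $8,242.82
Installment 2: opening $8,242.82; interest $263.77 → $8,506.59; payment $1,701.32; balance $6,805.27
Installment 3: opening $6,805.27; interest $217.77 → $7,023.04; payment $1,404.61; balance $5,618.43
Installment 4: opening $5,618.43; interest $179.79 → $5,798.22; payment $1,159.64; balance $4,638.58
Installment 5: opening $4,638.58; interest $148.43 → $4,787.01; payment $957.40; balance $3,829.61
Installment 6: opening $3,829.61; interest $122.55 → $3,952.16; payment $790.43; balance $3,161.73
Installment 7: opening $3,161.73; interest $101.18 → $3,262.91; payment $652.58; balance $2,610.33
Installment 8: opening $2,610.33; interest $83.53 → $2,693.86; payment $569.00; balance $2,124.86

$2,124.86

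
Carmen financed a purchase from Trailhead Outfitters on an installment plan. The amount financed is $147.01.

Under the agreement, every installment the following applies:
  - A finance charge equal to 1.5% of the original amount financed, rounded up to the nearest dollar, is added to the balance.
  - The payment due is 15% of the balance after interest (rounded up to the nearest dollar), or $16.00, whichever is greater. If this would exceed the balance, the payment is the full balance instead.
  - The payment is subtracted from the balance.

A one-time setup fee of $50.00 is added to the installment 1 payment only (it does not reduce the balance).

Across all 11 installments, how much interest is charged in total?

$33.00

Installment 1: opening $147.01; interest $3.00 → $150.01; payment $23.00 (+ $50.00 fee); balance $127.01
Installment 2: opening $127.01; interest $3.00 → $130.01; payment $20.00; balance $110.01
Installment 3: opening $110.01; interest $3.00 → $113.01; payment $17.00; balance $96.01
Installment 4: opening $96.01; interest $3.00 → $99.01; payment $16.00; balance $83.01
Installment 5: opening $83.01; interest $3.00 → $86.01; payment $16.00; balance $70.01
Installment 6: opening $70.01; interest $3.00 → $73.01; payment $16.00; balance $57.01
Installment 7: opening $57.01; interest $3.00 → $60.01; payment $16.00; balance $44.01
Installment 8: opening $44.01; interest $3.00 → $47.01; payment $16.00; balance $31.01
Installment 9: opening $31.01; interest $3.00 → $34.01; payment $16.00; balance $18.01
Installment 10: opening $18.01; interest $3.00 → $21.01; payment $16.00; balance $5.01
Installment 11: opening $5.01; interest $3.00 → $8.01; payment $8.01; balance $0.00
Total interest: $3.00 + $3.00 + $3.00 + $3.00 + $3.00 + $3.00 + $3.00 + $3.00 + $3.00 + $3.00 + $3.00 = $33.00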